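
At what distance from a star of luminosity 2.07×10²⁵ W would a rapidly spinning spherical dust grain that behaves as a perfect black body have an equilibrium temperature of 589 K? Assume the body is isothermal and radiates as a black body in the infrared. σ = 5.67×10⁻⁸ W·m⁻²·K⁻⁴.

For an isothermal black-emitting sphere, (1−a)S·πr² = σ·4πr²·T⁴ ⇒ S = 4σT⁴/(1−a).
S = 4·5.67×10⁻⁸·(589)⁴/1.00 = 27300 W/m².
Flux falls as S = L/(4πd²), so d = √(L/(4πS)) = √(2.07×10²⁵/(4π·27300)).

d ≈ 7.77×10⁹ m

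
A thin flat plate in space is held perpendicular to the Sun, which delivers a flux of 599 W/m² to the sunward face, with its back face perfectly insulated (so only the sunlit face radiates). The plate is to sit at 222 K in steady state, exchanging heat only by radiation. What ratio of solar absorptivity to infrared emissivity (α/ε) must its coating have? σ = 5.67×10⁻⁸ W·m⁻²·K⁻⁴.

Balance: αS·A = εσ·1A·T⁴ ⇒ α/ε = σT⁴/S.
α/ε = 5.67×10⁻⁸·(222)⁴/599 = 5.67×10⁻⁸·2.429×10⁹/599.

α/ε ≈ 0.230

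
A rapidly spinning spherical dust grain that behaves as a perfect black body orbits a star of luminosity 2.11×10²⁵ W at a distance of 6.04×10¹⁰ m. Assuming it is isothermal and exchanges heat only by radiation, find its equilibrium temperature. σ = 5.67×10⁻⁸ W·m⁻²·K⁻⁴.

T ≈ 212 K

First find the stellar flux at distance d: S = L/(4πd²) = 2.11×10²⁵/(4π·(6.04×10¹⁰)²) = 460.3 W/m².
For an isothermal sphere, absorbed (1−a)S·πr² = emitted σ·4πr²·T⁴, so T⁴ = (1−a)S/(4σ).
T⁴ = 1.00·460.3/(4·5.67×10⁻⁸) = 2.029×10⁹ K⁴.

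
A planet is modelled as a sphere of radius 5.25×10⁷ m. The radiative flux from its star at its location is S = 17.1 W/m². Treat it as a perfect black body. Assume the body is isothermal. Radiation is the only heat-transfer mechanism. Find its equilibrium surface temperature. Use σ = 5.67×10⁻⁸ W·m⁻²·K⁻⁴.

At equilibrium, absorbed power = emitted power.
Absorbing cross-section = πr² = 8.659×10¹⁵ m²; emitting surface = 4πr² = 3.464×10¹⁶ m² (ratio 4).
S·A_cross = εσ·A_surf·T⁴  ⇒  T⁴ = S/(4σ).
T⁴ = 1.00·17.1/(4·5.67×10⁻⁸) = 7.540×10⁷ K⁴.
T = (7.540×10⁷)^(1/4).

T ≈ 93.2 K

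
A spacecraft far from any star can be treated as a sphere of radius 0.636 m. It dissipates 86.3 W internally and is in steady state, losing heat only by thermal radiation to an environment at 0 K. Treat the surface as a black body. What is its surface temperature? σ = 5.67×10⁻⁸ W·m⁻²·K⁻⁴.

T ≈ 132 K

Steady state: internal power = radiated power, P = εσA T⁴.
Radiating area A = 4πr² = 5.083 m².
T⁴ = P/(εσA) = 86.3/(1.0·5.67×10⁻⁸·5.083) = 2.994×10⁸ K⁴.
T = (2.994×10⁸)^(1/4).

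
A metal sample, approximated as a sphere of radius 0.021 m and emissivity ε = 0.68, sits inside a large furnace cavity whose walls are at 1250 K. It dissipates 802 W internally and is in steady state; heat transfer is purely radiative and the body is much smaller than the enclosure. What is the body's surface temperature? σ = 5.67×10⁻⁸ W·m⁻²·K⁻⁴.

For a small grey body in a large enclosure, net radiated power = εσA(T⁴ − T_w⁴).
Steady state: P = εσA(T⁴ − T_w⁴) with A = 4πr² = 0.005542 m².
T⁴ = P/(εσA) + T_w⁴ = 802/(0.68·5.67×10⁻⁸·0.005542) + (1250)⁴
    = 3.753×10¹² + 2.441×10¹² = 6.195×10¹² K⁴.

T ≈ 1580 K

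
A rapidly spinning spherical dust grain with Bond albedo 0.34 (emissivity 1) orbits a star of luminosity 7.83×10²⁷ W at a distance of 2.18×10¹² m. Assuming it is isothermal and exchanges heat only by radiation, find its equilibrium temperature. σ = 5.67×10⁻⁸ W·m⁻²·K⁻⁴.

T ≈ 140 K

First find the stellar flux at distance d: S = L/(4πd²) = 7.83×10²⁷/(4π·(2.18×10¹²)²) = 131.1 W/m².
For an isothermal sphere, absorbed (1−a)S·πr² = emitted σ·4πr²·T⁴, so T⁴ = (1−a)S/(4σ).
T⁴ = 0.660·131.1/(4·5.67×10⁻⁸) = 3.815×10⁸ K⁴.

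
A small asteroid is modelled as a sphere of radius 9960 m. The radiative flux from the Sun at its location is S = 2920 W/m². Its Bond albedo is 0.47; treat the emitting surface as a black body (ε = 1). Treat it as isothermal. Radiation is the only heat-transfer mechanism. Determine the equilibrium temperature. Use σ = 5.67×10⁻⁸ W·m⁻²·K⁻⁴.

At equilibrium, absorbed power = emitted power.
Absorbing cross-section = πr² = 3.117×10⁸ m²; emitting surface = 4πr² = 1.247×10⁹ m² (ratio 4).
(1−a)S·A_cross = εσ·A_surf·T⁴  ⇒  T⁴ = (1−a)S/(4σ).
T⁴ = 0.530·2920/(4·5.67×10⁻⁸) = 6.824×10⁹ K⁴.
T = (6.824×10⁹)^(1/4).

T ≈ 287 K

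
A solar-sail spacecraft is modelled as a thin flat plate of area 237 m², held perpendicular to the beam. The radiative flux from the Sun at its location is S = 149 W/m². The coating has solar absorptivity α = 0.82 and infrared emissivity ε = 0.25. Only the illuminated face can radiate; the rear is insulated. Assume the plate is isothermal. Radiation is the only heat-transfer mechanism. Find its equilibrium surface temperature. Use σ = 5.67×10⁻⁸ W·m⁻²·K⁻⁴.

T ≈ 305 K

At equilibrium, absorbed power = emitted power.
Absorbing cross-section = A = 237.0 m²; emitting surface = A = 237.0 m² (ratio 1).
αS·A_cross = εσ·A_surf·T⁴  ⇒  T⁴ = αS/(ε·1σ).
T⁴ = 0.820·149/(0.25·1·5.67×10⁻⁸) = 8.619×10⁹ K⁴.
T = (8.619×10⁹)^(1/4).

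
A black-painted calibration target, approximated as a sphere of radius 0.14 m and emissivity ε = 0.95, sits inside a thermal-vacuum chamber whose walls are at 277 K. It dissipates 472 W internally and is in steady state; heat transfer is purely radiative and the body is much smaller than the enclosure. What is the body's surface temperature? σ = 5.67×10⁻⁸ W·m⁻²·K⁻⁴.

T ≈ 451 K

For a small grey body in a large enclosure, net radiated power = εσA(T⁴ − T_w⁴).
Steady state: P = εσA(T⁴ − T_w⁴) with A = 4πr² = 0.2463 m².
T⁴ = P/(εσA) + T_w⁴ = 472/(0.95·5.67×10⁻⁸·0.2463) + (277)⁴
    = 3.558×10¹⁰ + 5.887×10⁹ = 4.146×10¹⁰ K⁴.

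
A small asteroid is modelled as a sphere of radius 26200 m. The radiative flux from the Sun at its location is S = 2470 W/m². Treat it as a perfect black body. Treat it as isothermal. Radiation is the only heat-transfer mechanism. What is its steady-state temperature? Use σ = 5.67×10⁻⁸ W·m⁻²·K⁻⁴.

T ≈ 323 K

At equilibrium, absorbed power = emitted power.
Absorbing cross-section = πr² = 2.157×10⁹ m²; emitting surface = 4πr² = 8.626×10⁹ m² (ratio 4).
S·A_cross = εσ·A_surf·T⁴  ⇒  T⁴ = S/(4σ).
T⁴ = 1.00·2470/(4·5.67×10⁻⁸) = 1.089×10¹⁰ K⁴.
T = (1.089×10¹⁰)^(1/4).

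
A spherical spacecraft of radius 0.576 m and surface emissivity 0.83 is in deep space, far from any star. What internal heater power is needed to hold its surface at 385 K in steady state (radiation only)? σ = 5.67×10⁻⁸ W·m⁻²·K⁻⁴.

P = εσ·4πr²·T⁴.
4πr² = 4.169 m²; T⁴ = 2.197×10¹⁰ K⁴.
P = 0.83·5.67×10⁻⁸·4.169·2.197×10¹⁰.

P ≈ 4310 W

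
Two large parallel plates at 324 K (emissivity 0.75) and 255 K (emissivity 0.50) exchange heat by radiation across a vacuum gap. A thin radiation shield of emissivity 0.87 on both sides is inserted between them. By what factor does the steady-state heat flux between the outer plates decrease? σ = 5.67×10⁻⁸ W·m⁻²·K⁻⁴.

Without shield: q₀ = σΔ(T⁴)/(1/ε₁+1/ε₂−1) with denominator 2.333.
With shield the two gaps are in series; the resistances add: (1/ε₁+1/ε_s−1)+(1/ε_s+1/ε₂−1) = 1.483+2.149 = 3.632.
Heat-flux ratio q₀/q = 3.632/2.333.

factor ≈ 1.56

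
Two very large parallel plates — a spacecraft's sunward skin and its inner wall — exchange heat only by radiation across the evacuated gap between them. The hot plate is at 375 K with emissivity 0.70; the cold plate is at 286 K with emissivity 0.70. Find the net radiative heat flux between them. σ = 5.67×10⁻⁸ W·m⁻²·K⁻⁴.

q ≈ 399 W/m²

For two infinite grey parallel plates, q = σ(T₁⁴ − T₂⁴)/(1/ε₁ + 1/ε₂ − 1).
T₁⁴ − T₂⁴ = 1.978×10¹⁰ − 6.691×10⁹ = 1.308×10¹⁰ K⁴.
1/ε₁ + 1/ε₂ − 1 = 1.429 + 1.429 − 1 = 1.857.
q = 5.67×10⁻⁸ × 1.308×10¹⁰ / 1.857.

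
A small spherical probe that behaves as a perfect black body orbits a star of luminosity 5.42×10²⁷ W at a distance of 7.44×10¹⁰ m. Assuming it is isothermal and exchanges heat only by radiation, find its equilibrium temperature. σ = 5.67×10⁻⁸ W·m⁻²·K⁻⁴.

T ≈ 766 K

First find the stellar flux at distance d: S = L/(4πd²) = 5.42×10²⁷/(4π·(7.44×10¹⁰)²) = 77920 W/m².
For an isothermal sphere, absorbed (1−a)S·πr² = emitted σ·4πr²·T⁴, so T⁴ = (1−a)S/(4σ).
T⁴ = 1.00·77920/(4·5.67×10⁻⁸) = 3.436×10¹¹ K⁴.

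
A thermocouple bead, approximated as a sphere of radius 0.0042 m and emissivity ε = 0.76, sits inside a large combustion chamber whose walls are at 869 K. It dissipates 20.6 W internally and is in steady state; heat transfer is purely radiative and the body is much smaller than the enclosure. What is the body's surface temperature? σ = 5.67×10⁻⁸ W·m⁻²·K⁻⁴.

T ≈ 1290 K

For a small grey body in a large enclosure, net radiated power = εσA(T⁴ − T_w⁴).
Steady state: P = εσA(T⁴ − T_w⁴) with A = 4πr² = 2.217×10⁻⁴ m².
T⁴ = P/(εσA) + T_w⁴ = 20.6/(0.76·5.67×10⁻⁸·2.217×10⁻⁴) + (869)⁴
    = 2.157×10¹² + 5.703×10¹¹ = 2.727×10¹² K⁴.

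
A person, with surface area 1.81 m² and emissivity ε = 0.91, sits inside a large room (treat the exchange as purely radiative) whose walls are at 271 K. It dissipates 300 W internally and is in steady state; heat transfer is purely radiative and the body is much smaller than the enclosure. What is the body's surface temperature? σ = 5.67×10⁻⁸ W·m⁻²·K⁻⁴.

T ≈ 305 K

For a small grey body in a large enclosure, net radiated power = εσA(T⁴ − T_w⁴).
Steady state: P = εσA(T⁴ − T_w⁴) with A = 1.81 m².
T⁴ = P/(εσA) + T_w⁴ = 300/(0.91·5.67×10⁻⁸·1.810) + (271)⁴
    = 3.212×10⁹ + 5.394×10⁹ = 8.606×10⁹ K⁴.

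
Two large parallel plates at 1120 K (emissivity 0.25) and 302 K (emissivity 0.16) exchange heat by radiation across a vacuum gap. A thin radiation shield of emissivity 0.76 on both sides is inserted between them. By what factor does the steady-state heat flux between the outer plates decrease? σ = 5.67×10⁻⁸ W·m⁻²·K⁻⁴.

Without shield: q₀ = σΔ(T⁴)/(1/ε₁+1/ε₂−1) with denominator 9.250.
With shield the two gaps are in series; the resistances add: (1/ε₁+1/ε_s−1)+(1/ε_s+1/ε₂−1) = 4.316+6.566 = 10.88.
Heat-flux ratio q₀/q = 10.88/9.250.

factor ≈ 1.18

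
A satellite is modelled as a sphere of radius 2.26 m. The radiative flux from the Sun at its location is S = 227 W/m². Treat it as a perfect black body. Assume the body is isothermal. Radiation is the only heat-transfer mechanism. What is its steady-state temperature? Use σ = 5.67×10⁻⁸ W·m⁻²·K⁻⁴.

At equilibrium, absorbed power = emitted power.
Absorbing cross-section = πr² = 16.05 m²; emitting surface = 4πr² = 64.18 m² (ratio 4).
S·A_cross = εσ·A_surf·T⁴  ⇒  T⁴ = S/(4σ).
T⁴ = 1.00·227/(4·5.67×10⁻⁸) = 1.001×10⁹ K⁴.
T = (1.001×10⁹)^(1/4).

T ≈ 178 K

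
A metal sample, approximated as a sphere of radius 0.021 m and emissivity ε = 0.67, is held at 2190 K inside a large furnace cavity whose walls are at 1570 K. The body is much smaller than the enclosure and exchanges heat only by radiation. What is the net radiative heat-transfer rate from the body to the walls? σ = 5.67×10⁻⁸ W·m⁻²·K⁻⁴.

P_net ≈ 3560 W

For a small grey body in a large enclosure: P_net = εσA(T_body⁴ − T_wall⁴).
A = 4πr² = 0.005542 m²; T_body⁴ − T_wall⁴ = 2.300×10¹³ − 6.076×10¹² = 1.693×10¹³ K⁴.
|P_net| = 0.67·5.67×10⁻⁸·0.005542·1.693×10¹³.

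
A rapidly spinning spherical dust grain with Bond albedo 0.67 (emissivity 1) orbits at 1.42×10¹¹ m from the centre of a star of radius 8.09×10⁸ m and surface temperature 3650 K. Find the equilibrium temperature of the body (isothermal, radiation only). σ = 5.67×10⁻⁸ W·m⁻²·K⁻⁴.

T ≈ 148 K

The star's surface emits σT_*⁴; at distance d the flux is S = σT_*⁴(R_*/d)².
S = 5.67×10⁻⁸·(3650)⁴·(8.09×10⁸/1.42×10¹¹)² = 326.6 W/m².
For an isothermal sphere T⁴ = (1−a)S/(4σ) = 4.753×10⁸ K⁴.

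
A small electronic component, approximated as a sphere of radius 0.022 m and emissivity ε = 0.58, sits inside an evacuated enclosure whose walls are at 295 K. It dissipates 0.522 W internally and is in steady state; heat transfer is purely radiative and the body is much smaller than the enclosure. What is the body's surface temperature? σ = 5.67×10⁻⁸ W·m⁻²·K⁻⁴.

For a small grey body in a large enclosure, net radiated power = εσA(T⁴ − T_w⁴).
Steady state: P = εσA(T⁴ − T_w⁴) with A = 4πr² = 0.006082 m².
T⁴ = P/(εσA) + T_w⁴ = 0.522/(0.58·5.67×10⁻⁸·0.006082) + (295)⁴
    = 2.610×10⁹ + 7.573×10⁹ = 1.018×10¹⁰ K⁴.

T ≈ 318 K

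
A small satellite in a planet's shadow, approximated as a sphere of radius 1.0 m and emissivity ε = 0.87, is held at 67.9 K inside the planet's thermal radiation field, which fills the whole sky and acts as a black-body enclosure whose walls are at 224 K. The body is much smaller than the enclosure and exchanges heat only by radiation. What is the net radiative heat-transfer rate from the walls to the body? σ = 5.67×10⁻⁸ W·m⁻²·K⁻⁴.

For a small grey body in a large enclosure: P_net = εσA(T_body⁴ − T_wall⁴).
A = 4πr² = 12.57 m²; T_body⁴ − T_wall⁴ = 2.126×10⁷ − 2.518×10⁹ = -2.496×10⁹ K⁴.
|P_net| = 0.87·5.67×10⁻⁸·12.57·2.496×10⁹.

P_net ≈ 1550 W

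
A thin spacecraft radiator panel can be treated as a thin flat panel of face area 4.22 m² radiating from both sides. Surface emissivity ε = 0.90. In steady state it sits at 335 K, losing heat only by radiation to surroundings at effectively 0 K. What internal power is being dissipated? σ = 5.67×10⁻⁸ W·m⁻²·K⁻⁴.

Steady state: P = εσA T⁴.
A = 2·4.22 = 8.440 m²; T⁴ = (335)⁴ = 1.259×10¹⁰ K⁴.
P = 0.90 × 5.67×10⁻⁸ × 8.440 × 1.259×10¹⁰.

P ≈ 5420 W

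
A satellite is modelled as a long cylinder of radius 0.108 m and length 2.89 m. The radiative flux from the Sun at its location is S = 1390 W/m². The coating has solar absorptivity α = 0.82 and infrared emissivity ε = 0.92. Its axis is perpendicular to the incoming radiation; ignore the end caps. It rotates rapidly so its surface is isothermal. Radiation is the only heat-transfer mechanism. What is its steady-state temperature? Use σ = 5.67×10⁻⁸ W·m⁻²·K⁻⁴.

T ≈ 289 K

At equilibrium, absorbed power = emitted power.
Absorbing cross-section = 2rL = 0.6242 m²; emitting surface = 2πrL = 1.961 m² (ratio π).
αS·A_cross = εσ·A_surf·T⁴  ⇒  T⁴ = αS/(ε·πσ).
T⁴ = 0.820·1390/(0.92·π·5.67×10⁻⁸) = 6.955×10⁹ K⁴.
T = (6.955×10⁹)^(1/4).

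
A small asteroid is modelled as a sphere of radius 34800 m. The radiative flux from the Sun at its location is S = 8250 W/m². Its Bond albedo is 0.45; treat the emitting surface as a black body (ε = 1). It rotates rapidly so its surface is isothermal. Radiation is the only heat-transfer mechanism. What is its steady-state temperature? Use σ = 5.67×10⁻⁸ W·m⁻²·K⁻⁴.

At equilibrium, absorbed power = emitted power.
Absorbing cross-section = πr² = 3.805×10⁹ m²; emitting surface = 4πr² = 1.522×10¹⁰ m² (ratio 4).
(1−a)S·A_cross = εσ·A_surf·T⁴  ⇒  T⁴ = (1−a)S/(4σ).
T⁴ = 0.550·8250/(4·5.67×10⁻⁸) = 2.001×10¹⁰ K⁴.
T = (2.001×10¹⁰)^(1/4).

T ≈ 376 K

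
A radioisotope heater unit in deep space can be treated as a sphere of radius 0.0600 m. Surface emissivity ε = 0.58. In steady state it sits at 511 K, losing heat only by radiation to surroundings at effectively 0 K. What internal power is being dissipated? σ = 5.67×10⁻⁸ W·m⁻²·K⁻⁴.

P ≈ 101 W

Steady state: P = εσA T⁴.
A = 4πr² = 0.04524 m²; T⁴ = (511)⁴ = 6.818×10¹⁰ K⁴.
P = 0.58 × 5.67×10⁻⁸ × 0.04524 × 6.818×10¹⁰.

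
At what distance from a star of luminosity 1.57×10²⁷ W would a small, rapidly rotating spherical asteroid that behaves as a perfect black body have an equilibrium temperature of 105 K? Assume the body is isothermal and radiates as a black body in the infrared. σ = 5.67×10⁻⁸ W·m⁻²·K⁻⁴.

d ≈ 2.13×10¹² m

For an isothermal black-emitting sphere, (1−a)S·πr² = σ·4πr²·T⁴ ⇒ S = 4σT⁴/(1−a).
S = 4·5.67×10⁻⁸·(105)⁴/1.00 = 27.57 W/m².
Flux falls as S = L/(4πd²), so d = √(L/(4πS)) = √(1.57×10²⁷/(4π·27.57)).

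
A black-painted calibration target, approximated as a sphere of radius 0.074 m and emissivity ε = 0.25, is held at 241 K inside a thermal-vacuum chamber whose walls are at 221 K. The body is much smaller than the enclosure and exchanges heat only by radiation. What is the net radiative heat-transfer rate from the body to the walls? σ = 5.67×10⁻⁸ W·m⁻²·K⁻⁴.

P_net ≈ 0.964 W

For a small grey body in a large enclosure: P_net = εσA(T_body⁴ − T_wall⁴).
A = 4πr² = 0.06881 m²; T_body⁴ − T_wall⁴ = 3.373×10⁹ − 2.385×10⁹ = 9.880×10⁸ K⁴.
|P_net| = 0.25·5.67×10⁻⁸·0.06881·9.880×10⁸.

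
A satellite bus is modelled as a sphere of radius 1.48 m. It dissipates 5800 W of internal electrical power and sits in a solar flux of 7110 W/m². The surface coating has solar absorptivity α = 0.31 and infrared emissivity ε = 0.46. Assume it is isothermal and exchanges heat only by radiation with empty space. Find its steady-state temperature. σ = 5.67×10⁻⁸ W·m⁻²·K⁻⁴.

At steady state, absorbed solar power + internal power = radiated power.
Absorbed: α·S·A_cross = 0.31·7110·6.881 = 15170 W (cross-section πr²).
Total input = 15170 + 5800 = 20970 W.
Radiated: εσ·A_surf·T⁴ with A_surf = 4πr² = 27.53 m².
T⁴ = 20970/(0.46·5.67×10⁻⁸·27.53) = 2.921×10¹⁰ K⁴.

T ≈ 413 K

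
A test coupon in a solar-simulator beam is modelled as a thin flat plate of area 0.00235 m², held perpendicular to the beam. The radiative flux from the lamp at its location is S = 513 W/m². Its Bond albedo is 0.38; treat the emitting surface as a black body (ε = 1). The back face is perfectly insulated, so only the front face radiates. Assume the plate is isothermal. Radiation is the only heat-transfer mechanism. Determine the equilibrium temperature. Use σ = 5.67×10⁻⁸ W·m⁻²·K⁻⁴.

At equilibrium, absorbed power = emitted power.
Absorbing cross-section = A = 0.002350 m²; emitting surface = A = 0.002350 m² (ratio 1).
(1−a)S·A_cross = εσ·A_surf·T⁴  ⇒  T⁴ = (1−a)S/(1σ).
T⁴ = 0.620·513/(1·5.67×10⁻⁸) = 5.610×10⁹ K⁴.
T = (5.610×10⁹)^(1/4).

T ≈ 274 K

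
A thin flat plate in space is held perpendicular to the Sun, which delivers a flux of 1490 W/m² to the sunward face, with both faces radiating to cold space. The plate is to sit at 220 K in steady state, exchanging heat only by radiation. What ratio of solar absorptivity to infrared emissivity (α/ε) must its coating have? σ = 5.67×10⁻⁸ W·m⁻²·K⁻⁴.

α/ε ≈ 0.178

Balance: αS·A = εσ·2A·T⁴ ⇒ α/ε = 2σT⁴/S.
α/ε = 2·5.67×10⁻⁸·(220)⁴/1490 = 2·5.67×10⁻⁸·2.343×10⁹/1490.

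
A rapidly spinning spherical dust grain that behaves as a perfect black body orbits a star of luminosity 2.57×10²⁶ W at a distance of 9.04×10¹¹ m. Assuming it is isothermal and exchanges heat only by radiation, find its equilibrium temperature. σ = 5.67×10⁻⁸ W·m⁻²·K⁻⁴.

First find the stellar flux at distance d: S = L/(4πd²) = 2.57×10²⁶/(4π·(9.04×10¹¹)²) = 25.03 W/m².
For an isothermal sphere, absorbed (1−a)S·πr² = emitted σ·4πr²·T⁴, so T⁴ = (1−a)S/(4σ).
T⁴ = 1.00·25.03/(4·5.67×10⁻⁸) = 1.103×10⁸ K⁴.

T ≈ 102 K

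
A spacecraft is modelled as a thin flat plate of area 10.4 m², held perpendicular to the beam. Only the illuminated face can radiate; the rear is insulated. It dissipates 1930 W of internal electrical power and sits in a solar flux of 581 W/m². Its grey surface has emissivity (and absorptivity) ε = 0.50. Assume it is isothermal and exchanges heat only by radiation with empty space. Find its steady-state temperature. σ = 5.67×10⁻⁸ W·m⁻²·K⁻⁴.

T ≈ 360 K

At steady state, absorbed solar power + internal power = radiated power.
Absorbed: α·S·A_cross = 0.50·581·10.40 = 3021 W (cross-section A).
Total input = 3021 + 1930 = 4951 W.
Radiated: εσ·A_surf·T⁴ with A_surf = A = 10.40 m².
T⁴ = 4951/(0.50·5.67×10⁻⁸·10.40) = 1.679×10¹⁰ K⁴.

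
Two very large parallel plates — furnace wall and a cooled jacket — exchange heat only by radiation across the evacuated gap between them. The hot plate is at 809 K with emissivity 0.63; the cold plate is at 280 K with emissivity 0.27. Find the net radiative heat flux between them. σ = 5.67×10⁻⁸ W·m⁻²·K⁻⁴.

q ≈ 5580 W/m²

For two infinite grey parallel plates, q = σ(T₁⁴ − T₂⁴)/(1/ε₁ + 1/ε₂ − 1).
T₁⁴ − T₂⁴ = 4.283×10¹¹ − 6.147×10⁹ = 4.222×10¹¹ K⁴.
1/ε₁ + 1/ε₂ − 1 = 1.587 + 3.704 − 1 = 4.291.
q = 5.67×10⁻⁸ × 4.222×10¹¹ / 4.291.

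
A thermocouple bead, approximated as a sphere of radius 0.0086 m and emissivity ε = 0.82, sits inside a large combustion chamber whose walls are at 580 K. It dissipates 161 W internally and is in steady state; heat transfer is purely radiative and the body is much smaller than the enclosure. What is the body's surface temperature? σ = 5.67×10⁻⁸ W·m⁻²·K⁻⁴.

T ≈ 1400 K

For a small grey body in a large enclosure, net radiated power = εσA(T⁴ − T_w⁴).
Steady state: P = εσA(T⁴ − T_w⁴) with A = 4πr² = 9.294×10⁻⁴ m².
T⁴ = P/(εσA) + T_w⁴ = 161/(0.82·5.67×10⁻⁸·9.294×10⁻⁴) + (580)⁴
    = 3.726×10¹² + 1.132×10¹¹ = 3.839×10¹² K⁴.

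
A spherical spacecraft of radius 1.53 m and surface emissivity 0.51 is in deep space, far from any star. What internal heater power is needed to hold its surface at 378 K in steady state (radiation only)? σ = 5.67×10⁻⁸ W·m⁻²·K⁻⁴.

P ≈ 17400 W

P = εσ·4πr²·T⁴.
4πr² = 29.42 m²; T⁴ = 2.042×10¹⁰ K⁴.
P = 0.51·5.67×10⁻⁸·29.42·2.042×10¹⁰.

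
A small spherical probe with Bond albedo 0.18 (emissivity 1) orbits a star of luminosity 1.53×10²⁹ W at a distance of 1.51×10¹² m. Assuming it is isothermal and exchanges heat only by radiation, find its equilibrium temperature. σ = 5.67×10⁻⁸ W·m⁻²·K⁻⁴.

First find the stellar flux at distance d: S = L/(4πd²) = 1.53×10²⁹/(4π·(1.51×10¹²)²) = 5340 W/m².
For an isothermal sphere, absorbed (1−a)S·πr² = emitted σ·4πr²·T⁴, so T⁴ = (1−a)S/(4σ).
T⁴ = 0.820·5340/(4·5.67×10⁻⁸) = 1.931×10¹⁰ K⁴.

T ≈ 373 K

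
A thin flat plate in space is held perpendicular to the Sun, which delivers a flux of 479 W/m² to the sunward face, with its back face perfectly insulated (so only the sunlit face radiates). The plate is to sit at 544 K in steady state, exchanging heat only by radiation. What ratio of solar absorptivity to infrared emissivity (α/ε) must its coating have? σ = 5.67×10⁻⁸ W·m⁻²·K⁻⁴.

α/ε ≈ 10.4

Balance: αS·A = εσ·1A·T⁴ ⇒ α/ε = σT⁴/S.
α/ε = 5.67×10⁻⁸·(544)⁴/479 = 5.67×10⁻⁸·8.758×10¹⁰/479.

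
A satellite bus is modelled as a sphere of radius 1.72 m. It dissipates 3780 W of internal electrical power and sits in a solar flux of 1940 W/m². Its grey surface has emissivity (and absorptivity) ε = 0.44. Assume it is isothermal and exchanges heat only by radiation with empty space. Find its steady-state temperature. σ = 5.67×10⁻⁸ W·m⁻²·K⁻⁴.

At steady state, absorbed solar power + internal power = radiated power.
Absorbed: α·S·A_cross = 0.44·1940·9.294 = 7933 W (cross-section πr²).
Total input = 7933 + 3780 = 11710 W.
Radiated: εσ·A_surf·T⁴ with A_surf = 4πr² = 37.18 m².
T⁴ = 11710/(0.44·5.67×10⁻⁸·37.18) = 1.263×10¹⁰ K⁴.

T ≈ 335 K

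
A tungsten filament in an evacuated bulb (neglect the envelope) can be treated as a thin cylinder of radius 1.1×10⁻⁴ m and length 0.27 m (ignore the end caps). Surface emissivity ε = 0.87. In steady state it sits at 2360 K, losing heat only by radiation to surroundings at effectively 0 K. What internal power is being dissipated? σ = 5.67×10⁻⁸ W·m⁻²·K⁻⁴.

Steady state: P = εσA T⁴.
A = 2πrL = 1.866×10⁻⁴ m²; T⁴ = (2360)⁴ = 3.102×10¹³ K⁴.
P = 0.87 × 5.67×10⁻⁸ × 1.866×10⁻⁴ × 3.102×10¹³.

P ≈ 286 W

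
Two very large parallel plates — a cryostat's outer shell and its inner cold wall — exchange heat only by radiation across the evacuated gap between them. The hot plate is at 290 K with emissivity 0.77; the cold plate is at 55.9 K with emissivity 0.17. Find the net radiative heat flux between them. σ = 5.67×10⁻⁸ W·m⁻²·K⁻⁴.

For two infinite grey parallel plates, q = σ(T₁⁴ − T₂⁴)/(1/ε₁ + 1/ε₂ − 1).
T₁⁴ − T₂⁴ = 7.073×10⁹ − 9.764×10⁶ = 7.063×10⁹ K⁴.
1/ε₁ + 1/ε₂ − 1 = 1.299 + 5.882 − 1 = 6.181.
q = 5.67×10⁻⁸ × 7.063×10⁹ / 6.181.

q ≈ 64.8 W/m²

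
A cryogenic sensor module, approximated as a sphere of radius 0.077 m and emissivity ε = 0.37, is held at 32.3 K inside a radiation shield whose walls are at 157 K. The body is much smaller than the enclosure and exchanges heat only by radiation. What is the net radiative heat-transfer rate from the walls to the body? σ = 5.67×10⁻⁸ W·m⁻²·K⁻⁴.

For a small grey body in a large enclosure: P_net = εσA(T_body⁴ − T_wall⁴).
A = 4πr² = 0.07451 m²; T_body⁴ − T_wall⁴ = 1.088×10⁶ − 6.076×10⁸ = -6.065×10⁸ K⁴.
|P_net| = 0.37·5.67×10⁻⁸·0.07451·6.065×10⁸.

P_net ≈ 0.948 W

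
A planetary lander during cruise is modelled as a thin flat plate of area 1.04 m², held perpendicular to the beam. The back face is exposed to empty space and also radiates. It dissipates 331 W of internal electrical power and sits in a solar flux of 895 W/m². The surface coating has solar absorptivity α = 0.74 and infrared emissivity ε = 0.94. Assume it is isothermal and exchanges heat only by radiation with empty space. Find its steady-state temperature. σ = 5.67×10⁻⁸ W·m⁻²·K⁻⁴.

At steady state, absorbed solar power + internal power = radiated power.
Absorbed: α·S·A_cross = 0.74·895·1.040 = 688.8 W (cross-section A).
Total input = 688.8 + 331 = 1020 W.
Radiated: εσ·A_surf·T⁴ with A_surf = 2A = 2.080 m².
T⁴ = 1020/(0.94·5.67×10⁻⁸·2.080) = 9.199×10⁹ K⁴.

T ≈ 310 K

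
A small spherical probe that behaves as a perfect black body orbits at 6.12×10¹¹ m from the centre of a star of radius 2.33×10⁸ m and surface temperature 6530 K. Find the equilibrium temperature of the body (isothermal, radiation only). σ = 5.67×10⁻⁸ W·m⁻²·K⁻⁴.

The star's surface emits σT_*⁴; at distance d the flux is S = σT_*⁴(R_*/d)².
S = 5.67×10⁻⁸·(6530)⁴·(2.33×10⁸/6.12×10¹¹)² = 14.94 W/m².
For an isothermal sphere T⁴ = (1−a)S/(4σ) = 6.589×10⁷ K⁴.

T ≈ 90.1 K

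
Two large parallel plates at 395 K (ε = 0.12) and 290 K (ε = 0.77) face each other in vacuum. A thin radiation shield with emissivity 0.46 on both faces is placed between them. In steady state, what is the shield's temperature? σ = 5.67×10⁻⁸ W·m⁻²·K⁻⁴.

In steady state the net flux on the hot side equals that on the cold side.
σ(T₁⁴−T_s⁴)/D₁ = σ(T_s⁴−T₂⁴)/D₂, with D₁ = 1/ε₁+1/ε_s−1 = 9.507, D₂ = 1/ε_s+1/ε₂−1 = 2.473.
Solve for T_s⁴: T_s⁴ = (D₂·T₁⁴ + D₁·T₂⁴)/(D₁+D₂) = 1.064×10¹⁰ K⁴.

T_s ≈ 321 K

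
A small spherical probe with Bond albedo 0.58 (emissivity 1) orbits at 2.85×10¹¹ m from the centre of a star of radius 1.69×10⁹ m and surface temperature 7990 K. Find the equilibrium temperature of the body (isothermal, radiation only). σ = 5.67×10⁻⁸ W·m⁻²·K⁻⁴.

T ≈ 350 K

The star's surface emits σT_*⁴; at distance d the flux is S = σT_*⁴(R_*/d)².
S = 5.67×10⁻⁸·(7990)⁴·(1.69×10⁹/2.85×10¹¹)² = 8126 W/m².
For an isothermal sphere T⁴ = (1−a)S/(4σ) = 1.505×10¹⁰ K⁴.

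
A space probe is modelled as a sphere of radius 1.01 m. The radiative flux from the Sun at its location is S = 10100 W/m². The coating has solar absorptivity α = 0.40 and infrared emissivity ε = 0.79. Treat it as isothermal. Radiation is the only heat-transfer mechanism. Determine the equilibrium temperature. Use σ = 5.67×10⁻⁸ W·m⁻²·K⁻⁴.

T ≈ 388 K

At equilibrium, absorbed power = emitted power.
Absorbing cross-section = πr² = 3.205 m²; emitting surface = 4πr² = 12.82 m² (ratio 4).
αS·A_cross = εσ·A_surf·T⁴  ⇒  T⁴ = αS/(ε·4σ).
T⁴ = 0.400·10100/(0.79·4·5.67×10⁻⁸) = 2.255×10¹⁰ K⁴.
T = (2.255×10¹⁰)^(1/4).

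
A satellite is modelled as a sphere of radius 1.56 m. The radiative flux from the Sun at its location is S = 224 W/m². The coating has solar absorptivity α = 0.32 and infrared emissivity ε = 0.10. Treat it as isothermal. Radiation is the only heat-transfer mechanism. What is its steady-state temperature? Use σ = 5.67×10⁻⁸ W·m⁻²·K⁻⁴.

At equilibrium, absorbed power = emitted power.
Absorbing cross-section = πr² = 7.645 m²; emitting surface = 4πr² = 30.58 m² (ratio 4).
αS·A_cross = εσ·A_surf·T⁴  ⇒  T⁴ = αS/(ε·4σ).
T⁴ = 0.320·224/(0.10·4·5.67×10⁻⁸) = 3.160×10⁹ K⁴.
T = (3.160×10⁹)^(1/4).

T ≈ 237 K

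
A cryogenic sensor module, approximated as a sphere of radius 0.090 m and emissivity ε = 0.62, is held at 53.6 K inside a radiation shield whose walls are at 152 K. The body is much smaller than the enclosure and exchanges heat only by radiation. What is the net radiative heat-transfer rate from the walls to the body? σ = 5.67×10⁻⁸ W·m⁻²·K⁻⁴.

For a small grey body in a large enclosure: P_net = εσA(T_body⁴ − T_wall⁴).
A = 4πr² = 0.1018 m²; T_body⁴ − T_wall⁴ = 8.254×10⁶ − 5.338×10⁸ = -5.255×10⁸ K⁴.
|P_net| = 0.62·5.67×10⁻⁸·0.1018·5.255×10⁸.

P_net ≈ 1.88 W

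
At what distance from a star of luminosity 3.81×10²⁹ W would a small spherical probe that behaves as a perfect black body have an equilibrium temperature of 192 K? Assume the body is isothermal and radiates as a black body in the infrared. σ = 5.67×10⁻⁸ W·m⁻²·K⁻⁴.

d ≈ 9.92×10¹² m

For an isothermal black-emitting sphere, (1−a)S·πr² = σ·4πr²·T⁴ ⇒ S = 4σT⁴/(1−a).
S = 4·5.67×10⁻⁸·(192)⁴/1.00 = 308.2 W/m².
Flux falls as S = L/(4πd²), so d = √(L/(4πS)) = √(3.81×10²⁹/(4π·308.2)).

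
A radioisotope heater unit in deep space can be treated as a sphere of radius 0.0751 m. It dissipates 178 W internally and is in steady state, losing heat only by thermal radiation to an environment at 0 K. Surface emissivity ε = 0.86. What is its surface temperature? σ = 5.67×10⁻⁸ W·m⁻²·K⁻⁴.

T ≈ 476 K

Steady state: internal power = radiated power, P = εσA T⁴.
Radiating area A = 4πr² = 0.07087 m².
T⁴ = P/(εσA) = 178/(0.86·5.67×10⁻⁸·0.07087) = 5.150×10¹⁰ K⁴.
T = (5.150×10¹⁰)^(1/4).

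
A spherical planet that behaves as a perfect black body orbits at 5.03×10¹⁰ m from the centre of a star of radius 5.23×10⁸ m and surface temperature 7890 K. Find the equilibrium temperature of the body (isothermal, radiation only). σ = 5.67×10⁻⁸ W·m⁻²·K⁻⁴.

The star's surface emits σT_*⁴; at distance d the flux is S = σT_*⁴(R_*/d)².
S = 5.67×10⁻⁸·(7890)⁴·(5.23×10⁸/5.03×10¹⁰)² = 23760 W/m².
For an isothermal sphere T⁴ = (1−a)S/(4σ) = 1.047×10¹¹ K⁴.

T ≈ 569 K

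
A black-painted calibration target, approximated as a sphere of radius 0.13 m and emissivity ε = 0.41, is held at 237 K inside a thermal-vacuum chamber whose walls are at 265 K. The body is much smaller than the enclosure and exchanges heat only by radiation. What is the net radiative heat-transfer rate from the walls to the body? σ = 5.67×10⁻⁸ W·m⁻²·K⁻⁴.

For a small grey body in a large enclosure: P_net = εσA(T_body⁴ − T_wall⁴).
A = 4πr² = 0.2124 m²; T_body⁴ − T_wall⁴ = 3.155×10⁹ − 4.932×10⁹ = -1.777×10⁹ K⁴.
|P_net| = 0.41·5.67×10⁻⁸·0.2124·1.777×10⁹.

P_net ≈ 8.77 W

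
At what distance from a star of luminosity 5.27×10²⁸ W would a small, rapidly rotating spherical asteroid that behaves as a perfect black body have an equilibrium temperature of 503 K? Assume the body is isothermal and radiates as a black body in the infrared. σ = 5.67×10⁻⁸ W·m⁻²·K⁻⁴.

d ≈ 5.37×10¹¹ m

For an isothermal black-emitting sphere, (1−a)S·πr² = σ·4πr²·T⁴ ⇒ S = 4σT⁴/(1−a).
S = 4·5.67×10⁻⁸·(503)⁴/1.00 = 14520 W/m².
Flux falls as S = L/(4πd²), so d = √(L/(4πS)) = √(5.27×10²⁸/(4π·14520)).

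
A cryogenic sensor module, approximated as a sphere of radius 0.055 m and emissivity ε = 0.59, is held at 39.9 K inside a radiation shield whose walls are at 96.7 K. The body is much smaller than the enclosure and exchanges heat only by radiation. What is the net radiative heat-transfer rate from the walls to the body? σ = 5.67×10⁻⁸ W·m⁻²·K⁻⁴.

P_net ≈ 0.108 W

For a small grey body in a large enclosure: P_net = εσA(T_body⁴ − T_wall⁴).
A = 4πr² = 0.03801 m²; T_body⁴ − T_wall⁴ = 2.534×10⁶ − 8.744×10⁷ = -8.490×10⁷ K⁴.
|P_net| = 0.59·5.67×10⁻⁸·0.03801·8.490×10⁷.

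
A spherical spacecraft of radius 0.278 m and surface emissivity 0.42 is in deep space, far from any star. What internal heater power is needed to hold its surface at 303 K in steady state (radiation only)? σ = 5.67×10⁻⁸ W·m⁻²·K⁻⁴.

P ≈ 195 W

P = εσ·4πr²·T⁴.
4πr² = 0.9712 m²; T⁴ = 8.429×10⁹ K⁴.
P = 0.42·5.67×10⁻⁸·0.9712·8.429×10⁹.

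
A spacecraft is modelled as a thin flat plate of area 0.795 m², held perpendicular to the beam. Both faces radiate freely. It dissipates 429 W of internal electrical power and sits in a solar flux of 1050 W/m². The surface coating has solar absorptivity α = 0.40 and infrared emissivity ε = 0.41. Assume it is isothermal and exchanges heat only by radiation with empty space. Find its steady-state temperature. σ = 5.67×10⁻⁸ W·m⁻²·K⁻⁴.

T ≈ 379 K

At steady state, absorbed solar power + internal power = radiated power.
Absorbed: α·S·A_cross = 0.40·1050·0.7950 = 333.9 W (cross-section A).
Total input = 333.9 + 429 = 762.9 W.
Radiated: εσ·A_surf·T⁴ with A_surf = 2A = 1.590 m².
T⁴ = 762.9/(0.41·5.67×10⁻⁸·1.590) = 2.064×10¹⁰ K⁴.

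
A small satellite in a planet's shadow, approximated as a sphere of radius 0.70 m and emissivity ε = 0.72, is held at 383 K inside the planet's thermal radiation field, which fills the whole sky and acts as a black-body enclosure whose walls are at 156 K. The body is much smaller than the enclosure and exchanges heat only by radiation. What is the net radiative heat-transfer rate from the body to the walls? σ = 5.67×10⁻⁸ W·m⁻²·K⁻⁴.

P_net ≈ 5260 W

For a small grey body in a large enclosure: P_net = εσA(T_body⁴ − T_wall⁴).
A = 4πr² = 6.158 m²; T_body⁴ − T_wall⁴ = 2.152×10¹⁰ − 5.922×10⁸ = 2.093×10¹⁰ K⁴.
|P_net| = 0.72·5.67×10⁻⁸·6.158·2.093×10¹⁰.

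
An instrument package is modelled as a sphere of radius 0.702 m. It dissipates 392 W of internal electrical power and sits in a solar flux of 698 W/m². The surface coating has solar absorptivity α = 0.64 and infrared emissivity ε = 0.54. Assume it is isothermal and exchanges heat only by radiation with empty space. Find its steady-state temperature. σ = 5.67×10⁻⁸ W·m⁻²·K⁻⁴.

T ≈ 275 K

At steady state, absorbed solar power + internal power = radiated power.
Absorbed: α·S·A_cross = 0.64·698·1.548 = 691.6 W (cross-section πr²).
Total input = 691.6 + 392 = 1084 W.
Radiated: εσ·A_surf·T⁴ with A_surf = 4πr² = 6.193 m².
T⁴ = 1084/(0.54·5.67×10⁻⁸·6.193) = 5.715×10⁹ K⁴.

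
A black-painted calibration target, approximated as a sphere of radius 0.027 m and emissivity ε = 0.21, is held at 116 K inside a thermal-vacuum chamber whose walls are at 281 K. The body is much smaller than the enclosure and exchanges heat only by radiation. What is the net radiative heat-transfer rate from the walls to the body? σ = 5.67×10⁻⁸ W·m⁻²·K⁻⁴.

For a small grey body in a large enclosure: P_net = εσA(T_body⁴ − T_wall⁴).
A = 4πr² = 0.009161 m²; T_body⁴ − T_wall⁴ = 1.811×10⁸ − 6.235×10⁹ = -6.054×10⁹ K⁴.
|P_net| = 0.21·5.67×10⁻⁸·0.009161·6.054×10⁹.

P_net ≈ 0.660 W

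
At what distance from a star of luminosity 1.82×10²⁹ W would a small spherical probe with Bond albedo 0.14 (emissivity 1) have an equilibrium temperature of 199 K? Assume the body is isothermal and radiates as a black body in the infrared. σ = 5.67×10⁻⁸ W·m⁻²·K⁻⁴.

d ≈ 5.92×10¹² m

For an isothermal black-emitting sphere, (1−a)S·πr² = σ·4πr²·T⁴ ⇒ S = 4σT⁴/(1−a).
S = 4·5.67×10⁻⁸·(199)⁴/0.860 = 413.6 W/m².
Flux falls as S = L/(4πd²), so d = √(L/(4πS)) = √(1.82×10²⁹/(4π·413.6)).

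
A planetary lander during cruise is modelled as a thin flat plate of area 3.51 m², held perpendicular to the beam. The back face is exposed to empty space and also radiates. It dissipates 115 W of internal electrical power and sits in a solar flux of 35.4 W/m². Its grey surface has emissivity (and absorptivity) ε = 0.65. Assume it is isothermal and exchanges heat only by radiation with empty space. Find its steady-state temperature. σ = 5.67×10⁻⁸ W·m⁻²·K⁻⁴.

At steady state, absorbed solar power + internal power = radiated power.
Absorbed: α·S·A_cross = 0.65·35.4·3.510 = 80.77 W (cross-section A).
Total input = 80.77 + 115 = 195.8 W.
Radiated: εσ·A_surf·T⁴ with A_surf = 2A = 7.020 m².
T⁴ = 195.8/(0.65·5.67×10⁻⁸·7.020) = 7.567×10⁸ K⁴.

T ≈ 166 K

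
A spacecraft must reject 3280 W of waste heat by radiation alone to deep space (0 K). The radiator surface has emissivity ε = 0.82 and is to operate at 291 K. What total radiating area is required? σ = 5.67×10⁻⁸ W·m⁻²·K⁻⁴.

A ≈ 9.84 m²

P = εσA T⁴ ⇒ A = P/(εσT⁴).
T⁴ = 7.171×10⁹ K⁴.
A = 3280/(0.82 × 5.67×10⁻⁸ × 7.171×10⁹).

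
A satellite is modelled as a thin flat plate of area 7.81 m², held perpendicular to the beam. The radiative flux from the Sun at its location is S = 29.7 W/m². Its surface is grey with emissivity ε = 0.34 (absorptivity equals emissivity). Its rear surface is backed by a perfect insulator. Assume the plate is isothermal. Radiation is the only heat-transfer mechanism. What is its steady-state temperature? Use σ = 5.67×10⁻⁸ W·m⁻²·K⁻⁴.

T ≈ 151 K

At equilibrium, absorbed power = emitted power.
Absorbing cross-section = A = 7.810 m²; emitting surface = A = 7.810 m² (ratio 1).
εS·A_cross = εσ·A_surf·T⁴  ⇒  T⁴ = S/(1σ)   (ε cancels).
T⁴ = 29.7/(1·5.67×10⁻⁸) = 5.238×10⁸ K⁴.
T = (5.238×10⁸)^(1/4).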